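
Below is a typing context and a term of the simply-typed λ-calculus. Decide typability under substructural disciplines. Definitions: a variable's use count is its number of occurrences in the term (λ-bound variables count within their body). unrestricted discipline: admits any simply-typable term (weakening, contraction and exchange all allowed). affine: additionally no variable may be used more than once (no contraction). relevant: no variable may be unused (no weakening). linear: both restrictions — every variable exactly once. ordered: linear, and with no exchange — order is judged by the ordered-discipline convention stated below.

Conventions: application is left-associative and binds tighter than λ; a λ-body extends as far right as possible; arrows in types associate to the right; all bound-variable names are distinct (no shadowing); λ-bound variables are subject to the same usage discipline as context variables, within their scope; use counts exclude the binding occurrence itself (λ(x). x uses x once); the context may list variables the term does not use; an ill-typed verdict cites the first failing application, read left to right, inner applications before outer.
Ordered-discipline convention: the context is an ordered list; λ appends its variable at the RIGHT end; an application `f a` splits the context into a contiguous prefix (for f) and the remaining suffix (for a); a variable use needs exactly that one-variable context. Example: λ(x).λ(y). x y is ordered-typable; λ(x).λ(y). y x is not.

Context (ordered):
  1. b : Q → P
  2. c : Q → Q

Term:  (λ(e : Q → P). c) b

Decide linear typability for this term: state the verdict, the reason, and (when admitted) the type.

no — unused: e — weakening required
usage: b ×1, c ×1, e [bound] ×0
uses in reading order: c, b
typing: well-typed at Q → Q
all disciplines: ordered ✗ | linear ✗ | affine ✓ | relevant ✗ | unrestricted ✓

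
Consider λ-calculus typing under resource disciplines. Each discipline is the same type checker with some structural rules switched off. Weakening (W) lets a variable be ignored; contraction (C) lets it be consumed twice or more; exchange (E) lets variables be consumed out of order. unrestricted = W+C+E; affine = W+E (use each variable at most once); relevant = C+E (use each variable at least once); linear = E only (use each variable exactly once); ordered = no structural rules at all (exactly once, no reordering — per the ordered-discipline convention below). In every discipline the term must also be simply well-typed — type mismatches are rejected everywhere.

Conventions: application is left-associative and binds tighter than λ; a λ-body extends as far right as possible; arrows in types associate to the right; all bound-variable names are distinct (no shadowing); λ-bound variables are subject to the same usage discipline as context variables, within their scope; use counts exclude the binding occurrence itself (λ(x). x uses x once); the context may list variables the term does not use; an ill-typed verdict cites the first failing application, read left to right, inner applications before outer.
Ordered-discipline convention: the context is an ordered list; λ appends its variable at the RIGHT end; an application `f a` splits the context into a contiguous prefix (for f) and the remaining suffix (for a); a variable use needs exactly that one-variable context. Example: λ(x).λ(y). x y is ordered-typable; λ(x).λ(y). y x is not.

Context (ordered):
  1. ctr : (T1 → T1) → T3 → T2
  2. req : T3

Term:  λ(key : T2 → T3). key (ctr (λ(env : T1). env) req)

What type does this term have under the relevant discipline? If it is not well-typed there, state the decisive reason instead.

term : (T2 → T3) → T3
counts: ctr ×1, req ×1, key (λ-bound) ×1, env (λ-bound) ×1
order of uses: key, ctr, env, req
typing: ✓ — (T2 → T3) → T3
per-discipline verdicts: ordered ✗, linear ✓, affine ✓, relevant ✓, unrestricted ✓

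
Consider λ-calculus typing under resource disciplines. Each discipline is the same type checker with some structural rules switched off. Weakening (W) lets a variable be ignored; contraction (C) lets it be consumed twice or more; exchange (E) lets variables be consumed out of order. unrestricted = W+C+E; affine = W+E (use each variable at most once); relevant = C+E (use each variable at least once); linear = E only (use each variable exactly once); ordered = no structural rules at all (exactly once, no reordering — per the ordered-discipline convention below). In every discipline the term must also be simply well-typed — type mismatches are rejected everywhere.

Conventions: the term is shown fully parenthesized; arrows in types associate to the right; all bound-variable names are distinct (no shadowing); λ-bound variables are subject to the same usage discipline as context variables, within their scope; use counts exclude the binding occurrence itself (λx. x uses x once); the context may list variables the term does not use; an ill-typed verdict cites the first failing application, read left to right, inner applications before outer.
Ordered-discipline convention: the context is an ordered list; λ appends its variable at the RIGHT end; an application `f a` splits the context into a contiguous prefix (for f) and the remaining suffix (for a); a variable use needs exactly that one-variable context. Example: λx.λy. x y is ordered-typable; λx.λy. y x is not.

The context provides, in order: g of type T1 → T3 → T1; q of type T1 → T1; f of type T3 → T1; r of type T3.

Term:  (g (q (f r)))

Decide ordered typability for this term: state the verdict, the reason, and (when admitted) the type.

yes — one use each (g, q, f, r); ordered split holds; term : T3 → T1
variable uses: g: 1×; q: 1×; f: 1×; r: 1×
left-to-right use order: g, q, f, r
typing: ✓ — T3 → T1
across the five disciplines: ordered ✓ · linear ✓ · affine ✓ · relevant ✓ · unrestricted ✓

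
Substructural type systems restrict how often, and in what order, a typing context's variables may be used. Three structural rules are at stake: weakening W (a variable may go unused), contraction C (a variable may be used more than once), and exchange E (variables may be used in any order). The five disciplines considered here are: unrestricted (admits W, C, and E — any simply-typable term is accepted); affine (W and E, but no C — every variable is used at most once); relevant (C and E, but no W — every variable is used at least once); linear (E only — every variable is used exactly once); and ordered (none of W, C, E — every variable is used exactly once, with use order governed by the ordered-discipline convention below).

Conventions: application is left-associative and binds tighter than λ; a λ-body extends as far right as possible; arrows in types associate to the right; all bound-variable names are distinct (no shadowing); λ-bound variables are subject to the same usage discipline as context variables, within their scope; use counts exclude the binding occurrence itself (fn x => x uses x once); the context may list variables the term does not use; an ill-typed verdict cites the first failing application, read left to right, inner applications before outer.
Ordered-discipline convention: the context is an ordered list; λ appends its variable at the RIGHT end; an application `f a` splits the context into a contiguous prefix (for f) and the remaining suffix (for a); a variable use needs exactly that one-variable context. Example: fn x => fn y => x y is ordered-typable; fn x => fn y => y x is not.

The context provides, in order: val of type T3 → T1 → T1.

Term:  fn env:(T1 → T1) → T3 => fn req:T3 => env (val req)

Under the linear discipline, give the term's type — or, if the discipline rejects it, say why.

term : ((T1 → T1) → T3) → T3 → T3
counts: val: 1; env (λ-bound): 1; req (λ-bound): 1
use order (left to right): env, val, req
typing: ✓ — ((T1 → T1) → T3) → T3 → T3
all disciplines: ordered ✗ | linear ✓ | affine ✓ | relevant ✓ | unrestricted ✓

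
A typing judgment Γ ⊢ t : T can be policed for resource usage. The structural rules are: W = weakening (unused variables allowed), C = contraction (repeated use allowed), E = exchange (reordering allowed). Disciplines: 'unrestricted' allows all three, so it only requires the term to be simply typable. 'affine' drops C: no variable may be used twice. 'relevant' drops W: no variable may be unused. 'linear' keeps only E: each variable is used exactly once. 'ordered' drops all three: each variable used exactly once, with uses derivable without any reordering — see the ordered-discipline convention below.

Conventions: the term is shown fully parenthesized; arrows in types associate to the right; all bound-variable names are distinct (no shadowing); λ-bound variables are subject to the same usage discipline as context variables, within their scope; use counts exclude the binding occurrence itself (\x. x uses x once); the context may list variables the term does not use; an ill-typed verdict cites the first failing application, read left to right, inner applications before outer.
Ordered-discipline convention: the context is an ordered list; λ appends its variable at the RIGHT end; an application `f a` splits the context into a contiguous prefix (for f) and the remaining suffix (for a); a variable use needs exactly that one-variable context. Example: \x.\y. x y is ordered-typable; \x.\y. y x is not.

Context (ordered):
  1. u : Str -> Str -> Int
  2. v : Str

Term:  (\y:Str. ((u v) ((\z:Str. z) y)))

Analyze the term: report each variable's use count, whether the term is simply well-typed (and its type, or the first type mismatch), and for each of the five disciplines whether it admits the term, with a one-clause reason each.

variable uses: u: 1, v: 1, y (λ-bound): 1, z (λ-bound): 1
uses in reading order: u, v, z, y
typing: ✓ — Str -> Int
ordered ✓ (u, v, y, z: once each, no exchange needed)
linear ✓ (single use per variable (u, v, y, z))
affine ✓ (none of u, v, y, z used more than once)
relevant ✓ (every one of u, v, y, z appears)
unrestricted ✓ (well-typed at Str -> Int; no restrictions here)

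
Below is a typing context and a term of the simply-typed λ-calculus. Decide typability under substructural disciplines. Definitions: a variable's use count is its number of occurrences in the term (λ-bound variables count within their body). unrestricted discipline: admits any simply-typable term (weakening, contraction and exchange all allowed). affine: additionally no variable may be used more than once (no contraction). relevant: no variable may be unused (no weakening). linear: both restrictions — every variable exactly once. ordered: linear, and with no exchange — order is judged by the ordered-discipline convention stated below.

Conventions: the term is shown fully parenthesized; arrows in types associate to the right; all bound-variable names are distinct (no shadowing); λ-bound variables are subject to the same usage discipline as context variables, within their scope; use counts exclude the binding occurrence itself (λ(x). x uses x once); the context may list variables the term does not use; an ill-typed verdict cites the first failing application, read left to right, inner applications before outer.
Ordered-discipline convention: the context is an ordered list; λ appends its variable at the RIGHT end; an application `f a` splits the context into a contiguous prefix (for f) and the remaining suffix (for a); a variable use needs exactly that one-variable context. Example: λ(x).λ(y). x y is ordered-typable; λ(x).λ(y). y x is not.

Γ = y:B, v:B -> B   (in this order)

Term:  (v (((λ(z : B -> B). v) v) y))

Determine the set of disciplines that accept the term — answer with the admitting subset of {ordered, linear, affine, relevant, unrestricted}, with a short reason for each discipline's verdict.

admitting disciplines: unrestricted
variable uses: y: 1; v: 3; z (λ-bound): 0
order of uses: v, v, v, y
typing: well-typed at B
ordered ✗ (needs contraction — v ×3; z left unused)
linear ✗ (needs contraction — v ×3; z left unused)
affine ✗ (needs contraction — v ×3)
relevant ✗ (z left unused)
unrestricted ✓ (well-typed at B; no restrictions here)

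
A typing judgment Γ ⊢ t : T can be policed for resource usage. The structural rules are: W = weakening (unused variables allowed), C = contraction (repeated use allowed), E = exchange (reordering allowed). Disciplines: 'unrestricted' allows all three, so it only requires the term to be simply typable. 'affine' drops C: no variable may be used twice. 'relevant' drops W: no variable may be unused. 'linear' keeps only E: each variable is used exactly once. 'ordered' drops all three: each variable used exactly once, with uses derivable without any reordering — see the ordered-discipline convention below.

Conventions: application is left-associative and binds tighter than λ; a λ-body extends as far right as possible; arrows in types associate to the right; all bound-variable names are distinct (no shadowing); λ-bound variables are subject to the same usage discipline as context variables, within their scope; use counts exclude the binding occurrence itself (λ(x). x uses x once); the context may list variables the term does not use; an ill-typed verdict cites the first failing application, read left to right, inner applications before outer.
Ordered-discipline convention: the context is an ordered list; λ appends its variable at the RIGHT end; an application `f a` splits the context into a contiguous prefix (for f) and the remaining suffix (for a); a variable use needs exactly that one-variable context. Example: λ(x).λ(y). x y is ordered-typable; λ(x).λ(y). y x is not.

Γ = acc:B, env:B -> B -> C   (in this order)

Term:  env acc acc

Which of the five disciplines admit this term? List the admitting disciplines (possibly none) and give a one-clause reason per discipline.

accepted by: relevant, unrestricted
use counts: acc ×2, env ×1
left-to-right use order: env, acc, acc
typing: well-typed at C
ordered: ✗, uses contraction: acc ×2
linear: ✗, uses contraction: acc ×2
affine: ✗, uses contraction: acc ×2
relevant: ✓, every one of acc, env appears
unrestricted: ✓, type-checks (C) and nothing is barred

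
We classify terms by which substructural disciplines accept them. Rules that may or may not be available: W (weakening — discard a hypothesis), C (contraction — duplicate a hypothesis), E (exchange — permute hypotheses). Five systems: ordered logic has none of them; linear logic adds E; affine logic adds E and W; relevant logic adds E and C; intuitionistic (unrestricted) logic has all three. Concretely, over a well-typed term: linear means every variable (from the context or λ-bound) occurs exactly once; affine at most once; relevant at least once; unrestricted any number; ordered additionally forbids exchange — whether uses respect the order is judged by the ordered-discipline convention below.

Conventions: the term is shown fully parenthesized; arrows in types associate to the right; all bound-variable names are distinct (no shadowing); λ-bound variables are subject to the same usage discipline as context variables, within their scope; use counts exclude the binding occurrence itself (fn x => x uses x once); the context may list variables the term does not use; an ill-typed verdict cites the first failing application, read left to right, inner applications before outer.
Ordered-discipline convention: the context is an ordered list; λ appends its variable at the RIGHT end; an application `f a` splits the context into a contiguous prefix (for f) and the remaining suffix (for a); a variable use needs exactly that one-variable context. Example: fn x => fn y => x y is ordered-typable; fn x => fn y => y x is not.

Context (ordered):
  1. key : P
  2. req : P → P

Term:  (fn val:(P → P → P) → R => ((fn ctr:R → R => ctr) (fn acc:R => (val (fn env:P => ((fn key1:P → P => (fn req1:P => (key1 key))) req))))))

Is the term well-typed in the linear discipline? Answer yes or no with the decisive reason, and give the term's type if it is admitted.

no — acc, env, req1 never used (weakening)
variable uses: key: 1×; req: 1×; val (bound): 1×; ctr (bound): 1×; acc (bound): 0×; env (bound): 0×; key1 (bound): 1×; req1 (bound): 0×
left-to-right use order: ctr, val, key1, key, req
typing: ✓ — ((P → P → P) → R) → R → R
across the five disciplines: ordered ✗; linear ✗; affine ✓; relevant ✗; unrestricted ✓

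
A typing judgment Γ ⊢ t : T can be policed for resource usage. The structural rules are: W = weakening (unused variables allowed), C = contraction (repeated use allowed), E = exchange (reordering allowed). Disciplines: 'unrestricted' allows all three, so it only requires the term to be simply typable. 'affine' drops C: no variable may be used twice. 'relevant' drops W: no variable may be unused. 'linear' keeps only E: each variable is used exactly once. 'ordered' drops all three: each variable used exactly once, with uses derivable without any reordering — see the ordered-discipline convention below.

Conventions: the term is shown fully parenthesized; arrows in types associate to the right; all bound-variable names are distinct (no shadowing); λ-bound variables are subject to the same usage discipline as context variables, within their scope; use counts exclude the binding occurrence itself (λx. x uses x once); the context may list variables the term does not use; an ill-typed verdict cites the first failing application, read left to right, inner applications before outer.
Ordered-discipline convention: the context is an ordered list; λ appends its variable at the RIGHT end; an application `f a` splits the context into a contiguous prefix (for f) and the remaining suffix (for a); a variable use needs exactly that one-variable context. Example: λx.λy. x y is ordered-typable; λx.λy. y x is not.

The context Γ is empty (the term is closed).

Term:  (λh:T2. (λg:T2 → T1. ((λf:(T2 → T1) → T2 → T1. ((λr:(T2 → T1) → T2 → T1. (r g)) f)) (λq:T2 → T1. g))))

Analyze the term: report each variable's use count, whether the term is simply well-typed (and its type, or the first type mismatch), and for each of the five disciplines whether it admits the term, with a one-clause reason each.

usage: h (λ-bound) ×0; g (λ-bound) ×2; f (λ-bound) ×1; r (λ-bound) ×1; q (λ-bound) ×0
order of uses: r, g, f, g
typing: well-typed — term : T2 → (T2 → T1) → T2 → T1
ordered ✗ (uses contraction: g ×2; needs weakening: h, q unused)
linear ✗ (uses contraction: g ×2; needs weakening: h, q unused)
affine ✗ (uses contraction: g ×2)
relevant ✗ (needs weakening: h, q unused)
unrestricted ✓ (simply typable at T2 → (T2 → T1) → T2 → T1; W, C, E all held)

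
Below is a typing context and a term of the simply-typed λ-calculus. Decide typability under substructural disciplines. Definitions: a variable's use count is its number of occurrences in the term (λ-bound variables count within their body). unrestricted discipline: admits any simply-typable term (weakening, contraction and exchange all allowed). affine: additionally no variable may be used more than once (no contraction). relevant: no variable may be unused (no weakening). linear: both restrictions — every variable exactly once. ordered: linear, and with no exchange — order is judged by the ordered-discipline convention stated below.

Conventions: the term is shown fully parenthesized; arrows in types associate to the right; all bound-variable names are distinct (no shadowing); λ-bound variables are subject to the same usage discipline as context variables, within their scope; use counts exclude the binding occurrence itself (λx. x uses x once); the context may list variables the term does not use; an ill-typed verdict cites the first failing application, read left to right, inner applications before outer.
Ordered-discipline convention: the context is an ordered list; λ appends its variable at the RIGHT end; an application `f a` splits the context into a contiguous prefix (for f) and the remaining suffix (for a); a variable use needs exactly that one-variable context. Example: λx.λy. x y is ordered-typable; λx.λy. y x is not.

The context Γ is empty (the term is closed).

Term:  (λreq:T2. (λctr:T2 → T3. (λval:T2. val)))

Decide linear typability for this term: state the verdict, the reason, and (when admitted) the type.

no — needs weakening: req, ctr unused
use counts: req [bound]=0; ctr [bound]=0; val [bound]=1
left-to-right use order: val
typing: ✓ — T2 → (T2 → T3) → T2 → T2
across the five disciplines: ordered ✗ | linear ✗ | affine ✓ | relevant ✗ | unrestricted ✓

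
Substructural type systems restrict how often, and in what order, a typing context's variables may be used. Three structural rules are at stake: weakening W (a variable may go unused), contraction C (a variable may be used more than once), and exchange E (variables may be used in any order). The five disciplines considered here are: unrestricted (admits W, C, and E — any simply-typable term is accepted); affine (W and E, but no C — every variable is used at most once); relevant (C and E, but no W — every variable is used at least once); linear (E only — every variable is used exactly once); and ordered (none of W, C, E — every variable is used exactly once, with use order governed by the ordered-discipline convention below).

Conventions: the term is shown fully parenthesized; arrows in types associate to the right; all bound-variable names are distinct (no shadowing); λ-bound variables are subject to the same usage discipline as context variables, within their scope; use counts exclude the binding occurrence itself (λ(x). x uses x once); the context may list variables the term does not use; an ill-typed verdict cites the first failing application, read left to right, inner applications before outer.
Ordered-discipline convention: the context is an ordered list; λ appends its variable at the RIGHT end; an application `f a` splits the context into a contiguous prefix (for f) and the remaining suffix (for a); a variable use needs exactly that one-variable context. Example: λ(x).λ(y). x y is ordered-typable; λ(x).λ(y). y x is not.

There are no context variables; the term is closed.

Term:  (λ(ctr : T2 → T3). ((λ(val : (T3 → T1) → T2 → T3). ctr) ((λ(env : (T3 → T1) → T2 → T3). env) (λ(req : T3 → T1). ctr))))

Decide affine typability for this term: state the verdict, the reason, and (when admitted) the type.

no — uses contraction: ctr ×2
counts: ctr [bound] ×2, val [bound] ×0, env [bound] ×1, req [bound] ×0
uses in reading order: ctr, env, ctr
typing: well-typed at (T2 → T3) → T2 → T3
summary: ordered ✗ · linear ✗ · affine ✗ · relevant ✗ · unrestricted ✓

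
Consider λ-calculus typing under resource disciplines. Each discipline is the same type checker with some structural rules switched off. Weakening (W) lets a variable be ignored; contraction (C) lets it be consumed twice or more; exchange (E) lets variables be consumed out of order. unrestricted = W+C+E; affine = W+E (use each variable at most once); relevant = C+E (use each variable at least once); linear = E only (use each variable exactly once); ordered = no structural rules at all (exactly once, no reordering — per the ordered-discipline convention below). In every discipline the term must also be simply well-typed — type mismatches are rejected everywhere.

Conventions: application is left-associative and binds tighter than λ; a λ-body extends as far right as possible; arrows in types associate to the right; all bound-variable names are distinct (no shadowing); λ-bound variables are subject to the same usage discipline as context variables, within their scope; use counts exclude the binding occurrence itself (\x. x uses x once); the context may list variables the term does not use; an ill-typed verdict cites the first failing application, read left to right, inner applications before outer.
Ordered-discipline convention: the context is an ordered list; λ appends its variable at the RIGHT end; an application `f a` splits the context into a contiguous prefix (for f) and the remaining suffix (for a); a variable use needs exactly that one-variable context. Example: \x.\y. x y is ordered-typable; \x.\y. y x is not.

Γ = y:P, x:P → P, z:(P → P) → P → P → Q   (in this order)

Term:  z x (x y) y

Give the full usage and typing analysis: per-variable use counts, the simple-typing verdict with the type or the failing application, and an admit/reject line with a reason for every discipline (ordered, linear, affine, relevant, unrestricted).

use counts: y ×2; x ×2; z ×1
order of uses: z, x, x, y, y
typing: the term checks, with type Q
ordered ✗ (needs contraction — y ×2, x ×2)
linear ✗ (needs contraction — y ×2, x ×2)
affine ✗ (needs contraction — y ×2, x ×2)
relevant ✓ (at least one use each (y, x, z))
unrestricted ✓ (type-checks (Q) and nothing is barred)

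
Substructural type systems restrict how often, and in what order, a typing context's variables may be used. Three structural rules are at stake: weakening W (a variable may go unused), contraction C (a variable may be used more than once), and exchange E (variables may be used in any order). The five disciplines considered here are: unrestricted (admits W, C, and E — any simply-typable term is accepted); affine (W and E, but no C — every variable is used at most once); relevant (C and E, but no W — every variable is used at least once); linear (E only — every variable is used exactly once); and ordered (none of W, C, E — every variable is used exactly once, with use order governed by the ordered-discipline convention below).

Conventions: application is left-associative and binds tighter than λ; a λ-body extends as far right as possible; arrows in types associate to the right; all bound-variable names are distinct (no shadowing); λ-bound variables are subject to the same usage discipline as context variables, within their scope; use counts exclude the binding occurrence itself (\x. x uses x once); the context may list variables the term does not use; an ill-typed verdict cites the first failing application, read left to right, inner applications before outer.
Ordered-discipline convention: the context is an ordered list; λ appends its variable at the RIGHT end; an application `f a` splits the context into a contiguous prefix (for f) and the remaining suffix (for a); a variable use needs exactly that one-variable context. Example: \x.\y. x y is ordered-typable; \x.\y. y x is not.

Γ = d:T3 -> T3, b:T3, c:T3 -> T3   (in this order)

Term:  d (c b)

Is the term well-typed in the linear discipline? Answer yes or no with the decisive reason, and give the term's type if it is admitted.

yes — each of d, b, c used exactly once; term : T3
usage: d: 1×; b: 1×; c: 1×
order of uses: d, c, b
typing: the term checks, with type T3
per-discipline verdicts: ordered ✗ | linear ✓ | affine ✓ | relevant ✓ | unrestricted ✓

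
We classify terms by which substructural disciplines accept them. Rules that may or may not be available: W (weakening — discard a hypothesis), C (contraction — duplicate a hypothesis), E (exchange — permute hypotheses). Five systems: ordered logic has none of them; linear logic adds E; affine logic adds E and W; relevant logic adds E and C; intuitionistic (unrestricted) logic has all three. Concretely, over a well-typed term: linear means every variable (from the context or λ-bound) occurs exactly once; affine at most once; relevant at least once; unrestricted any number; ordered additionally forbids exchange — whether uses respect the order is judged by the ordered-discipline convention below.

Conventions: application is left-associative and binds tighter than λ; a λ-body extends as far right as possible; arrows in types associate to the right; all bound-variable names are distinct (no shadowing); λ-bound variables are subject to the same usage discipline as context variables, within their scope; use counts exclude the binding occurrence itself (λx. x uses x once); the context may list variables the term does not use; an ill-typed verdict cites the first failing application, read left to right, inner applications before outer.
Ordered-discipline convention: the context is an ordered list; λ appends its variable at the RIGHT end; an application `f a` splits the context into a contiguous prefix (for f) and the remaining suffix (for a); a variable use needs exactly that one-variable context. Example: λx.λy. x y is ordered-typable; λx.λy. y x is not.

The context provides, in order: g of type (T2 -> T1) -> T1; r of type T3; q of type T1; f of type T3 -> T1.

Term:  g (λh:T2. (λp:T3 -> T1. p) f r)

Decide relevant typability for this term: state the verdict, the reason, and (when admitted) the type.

no — unused: q, h — weakening required
usage: g=1; r=1; q=0; f=1; h [bound]=0; p [bound]=1
order of uses: g, p, f, r
typing: the term checks, with type T1
per-discipline verdicts: ordered ✗ | linear ✗ | affine ✓ | relevant ✗ | unrestricted ✓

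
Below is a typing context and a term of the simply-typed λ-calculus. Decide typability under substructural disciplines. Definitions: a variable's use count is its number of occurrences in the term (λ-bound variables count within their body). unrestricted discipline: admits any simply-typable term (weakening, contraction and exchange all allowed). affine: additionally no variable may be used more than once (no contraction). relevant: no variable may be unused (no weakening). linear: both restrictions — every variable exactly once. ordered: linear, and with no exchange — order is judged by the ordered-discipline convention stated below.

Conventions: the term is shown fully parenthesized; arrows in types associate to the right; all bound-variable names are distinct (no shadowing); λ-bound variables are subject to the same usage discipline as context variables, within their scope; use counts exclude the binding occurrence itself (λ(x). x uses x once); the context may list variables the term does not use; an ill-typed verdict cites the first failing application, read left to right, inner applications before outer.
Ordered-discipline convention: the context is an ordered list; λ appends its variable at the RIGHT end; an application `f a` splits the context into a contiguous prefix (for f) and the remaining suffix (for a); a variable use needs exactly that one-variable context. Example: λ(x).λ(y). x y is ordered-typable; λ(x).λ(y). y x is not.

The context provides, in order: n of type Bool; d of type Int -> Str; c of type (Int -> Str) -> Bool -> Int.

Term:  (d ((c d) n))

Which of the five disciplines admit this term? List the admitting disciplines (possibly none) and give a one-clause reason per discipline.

admitted by: relevant, unrestricted
use counts: n ×1, d ×2, c ×1
uses in reading order: d, c, d, n
typing: well-typed — term : Str
ordered: ✗ — repeated use of d ×2
linear: ✗ — repeated use of d ×2
affine: ✗ — repeated use of d ×2
relevant: ✓ — at least one use each (n, d, c)
unrestricted: ✓ — typability at Str is all that's needed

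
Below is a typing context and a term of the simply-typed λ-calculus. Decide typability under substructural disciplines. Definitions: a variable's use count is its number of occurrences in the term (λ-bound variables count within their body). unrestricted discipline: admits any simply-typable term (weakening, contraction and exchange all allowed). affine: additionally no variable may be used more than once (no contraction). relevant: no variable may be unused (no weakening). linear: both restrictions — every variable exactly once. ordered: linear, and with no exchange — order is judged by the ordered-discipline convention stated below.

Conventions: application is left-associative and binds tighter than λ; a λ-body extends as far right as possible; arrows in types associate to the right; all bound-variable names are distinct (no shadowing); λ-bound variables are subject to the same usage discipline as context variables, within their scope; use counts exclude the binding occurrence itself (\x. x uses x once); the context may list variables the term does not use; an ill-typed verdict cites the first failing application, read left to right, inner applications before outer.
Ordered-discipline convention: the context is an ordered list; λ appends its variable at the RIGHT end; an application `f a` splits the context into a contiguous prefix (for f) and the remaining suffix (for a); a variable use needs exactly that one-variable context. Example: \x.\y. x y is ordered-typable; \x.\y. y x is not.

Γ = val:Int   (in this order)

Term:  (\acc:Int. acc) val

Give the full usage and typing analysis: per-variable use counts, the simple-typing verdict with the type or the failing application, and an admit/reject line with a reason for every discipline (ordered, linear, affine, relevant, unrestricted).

usage: val=1; acc (λ-bound)=1
order of uses: acc, val
typing: the term checks, with type Int
ordered ✓ (val, acc: once each, no exchange needed)
linear ✓ (val, acc: one use apiece)
affine ✓ (none of val, acc used more than once)
relevant ✓ (at least one use each (val, acc))
unrestricted ✓ (type-checks (Int) and nothing is barred)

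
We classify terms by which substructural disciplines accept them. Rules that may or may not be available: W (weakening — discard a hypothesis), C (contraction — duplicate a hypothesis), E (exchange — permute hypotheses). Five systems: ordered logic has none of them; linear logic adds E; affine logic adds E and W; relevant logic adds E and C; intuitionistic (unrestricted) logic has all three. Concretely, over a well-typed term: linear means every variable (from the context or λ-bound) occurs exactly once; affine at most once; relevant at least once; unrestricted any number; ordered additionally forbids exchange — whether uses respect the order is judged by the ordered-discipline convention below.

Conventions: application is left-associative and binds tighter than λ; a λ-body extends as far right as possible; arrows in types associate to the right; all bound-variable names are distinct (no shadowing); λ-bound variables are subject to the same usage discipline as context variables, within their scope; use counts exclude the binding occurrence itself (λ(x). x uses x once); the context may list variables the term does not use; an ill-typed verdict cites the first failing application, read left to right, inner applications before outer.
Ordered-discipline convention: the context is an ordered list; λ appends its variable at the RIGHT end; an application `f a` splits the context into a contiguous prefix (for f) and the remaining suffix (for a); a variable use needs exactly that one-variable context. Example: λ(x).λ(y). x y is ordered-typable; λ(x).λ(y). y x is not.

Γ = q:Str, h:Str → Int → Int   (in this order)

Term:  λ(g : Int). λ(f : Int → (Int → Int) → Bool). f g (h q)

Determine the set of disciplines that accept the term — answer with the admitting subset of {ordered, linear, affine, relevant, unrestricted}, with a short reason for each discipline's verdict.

accepted by: linear, affine, relevant, unrestricted
variable uses: q: 1; h: 1; g [bound]: 1; f [bound]: 1
uses in reading order: f, g, h, q
typing: well-typed at Int → (Int → (Int → Int) → Bool) → Bool
ordered: ✗, no ordered split (uses run f, g, h, q)
linear: ✓, each of q, h, g, f used exactly once
affine: ✓, q, h, g, f: no repeats, contraction unneeded
relevant: ✓, at least one use each (q, h, g, f)
unrestricted: ✓, type-checks (Int → (Int → (Int → Int) → Bool) → Bool) and nothing is barred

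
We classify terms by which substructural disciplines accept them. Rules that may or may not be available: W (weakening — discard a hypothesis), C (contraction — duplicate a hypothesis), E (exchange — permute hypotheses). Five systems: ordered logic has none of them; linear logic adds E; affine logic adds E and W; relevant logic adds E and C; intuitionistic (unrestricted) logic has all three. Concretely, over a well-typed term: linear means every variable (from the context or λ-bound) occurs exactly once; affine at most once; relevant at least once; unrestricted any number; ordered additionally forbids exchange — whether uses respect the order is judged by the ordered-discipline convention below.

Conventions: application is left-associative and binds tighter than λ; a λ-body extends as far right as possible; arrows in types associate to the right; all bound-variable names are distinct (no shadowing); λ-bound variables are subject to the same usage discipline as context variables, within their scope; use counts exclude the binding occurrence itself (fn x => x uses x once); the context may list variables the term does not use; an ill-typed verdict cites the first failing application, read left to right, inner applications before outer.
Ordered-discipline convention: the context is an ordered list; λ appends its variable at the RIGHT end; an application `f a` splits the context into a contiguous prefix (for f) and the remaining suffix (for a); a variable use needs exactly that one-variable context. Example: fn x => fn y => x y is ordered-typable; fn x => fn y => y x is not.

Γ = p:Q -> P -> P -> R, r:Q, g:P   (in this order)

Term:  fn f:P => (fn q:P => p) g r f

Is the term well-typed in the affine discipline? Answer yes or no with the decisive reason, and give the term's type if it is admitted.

yes — p, r, g, f, q: no repeats, contraction unneeded; term : P -> P -> R
usage: p: 1×, r: 1×, g: 1×, f (bound): 1×, q (bound): 0×
left-to-right use order: p, g, r, f
typing: well-typed at P -> P -> R
all disciplines: ordered ✗ | linear ✗ | affine ✓ | relevant ✗ | unrestricted ✓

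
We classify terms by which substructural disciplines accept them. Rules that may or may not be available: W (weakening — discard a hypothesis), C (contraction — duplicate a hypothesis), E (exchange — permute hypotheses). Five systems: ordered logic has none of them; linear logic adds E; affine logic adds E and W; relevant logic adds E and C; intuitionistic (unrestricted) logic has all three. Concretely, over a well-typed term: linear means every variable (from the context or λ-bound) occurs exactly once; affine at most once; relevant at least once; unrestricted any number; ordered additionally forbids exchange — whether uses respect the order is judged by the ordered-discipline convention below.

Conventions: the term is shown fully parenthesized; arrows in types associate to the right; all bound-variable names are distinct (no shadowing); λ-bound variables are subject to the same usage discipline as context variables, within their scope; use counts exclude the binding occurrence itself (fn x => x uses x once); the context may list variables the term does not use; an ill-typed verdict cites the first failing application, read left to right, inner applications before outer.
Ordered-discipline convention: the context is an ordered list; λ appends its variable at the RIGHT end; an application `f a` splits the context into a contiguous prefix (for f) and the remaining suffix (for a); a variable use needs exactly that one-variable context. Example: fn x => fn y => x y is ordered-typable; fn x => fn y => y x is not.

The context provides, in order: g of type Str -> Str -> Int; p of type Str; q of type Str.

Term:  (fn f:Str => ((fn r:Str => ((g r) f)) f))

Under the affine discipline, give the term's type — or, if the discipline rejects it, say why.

not well-typed under affine — repeated use of f ×2
counts: g ×1, p ×0, q ×0, f (λ-bound) ×2, r (λ-bound) ×1
uses in reading order: g, r, f, f
typing: well-typed at Str -> Int
all disciplines: ordered ✗; linear ✗; affine ✗; relevant ✗; unrestricted ✓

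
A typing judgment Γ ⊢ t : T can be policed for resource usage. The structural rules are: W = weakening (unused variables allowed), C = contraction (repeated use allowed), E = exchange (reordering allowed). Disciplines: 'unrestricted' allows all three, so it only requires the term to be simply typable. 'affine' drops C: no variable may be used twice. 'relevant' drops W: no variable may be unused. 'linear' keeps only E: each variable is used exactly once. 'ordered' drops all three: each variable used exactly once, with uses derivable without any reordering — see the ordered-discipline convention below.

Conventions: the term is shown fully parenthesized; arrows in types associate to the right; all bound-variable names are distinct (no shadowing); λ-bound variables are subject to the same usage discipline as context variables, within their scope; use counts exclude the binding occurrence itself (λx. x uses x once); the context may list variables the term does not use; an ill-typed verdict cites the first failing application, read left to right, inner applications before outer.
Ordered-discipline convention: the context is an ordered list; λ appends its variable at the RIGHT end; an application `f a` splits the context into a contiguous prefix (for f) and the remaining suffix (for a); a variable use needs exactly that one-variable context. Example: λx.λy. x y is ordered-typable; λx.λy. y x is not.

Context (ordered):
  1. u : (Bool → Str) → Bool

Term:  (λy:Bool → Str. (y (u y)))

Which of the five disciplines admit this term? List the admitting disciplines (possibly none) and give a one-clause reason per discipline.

admitted by: relevant, unrestricted
counts: u ×1; y (λ-bound) ×2
use order (left to right): y, u, y
typing: the term checks, with type (Bool → Str) → Str
ordered ✗ (uses contraction: y ×2)
linear ✗ (uses contraction: y ×2)
affine ✗ (uses contraction: y ×2)
relevant ✓ (every one of u, y appears)
unrestricted ✓ (type-checks ((Bool → Str) → Str) and nothing is barred)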